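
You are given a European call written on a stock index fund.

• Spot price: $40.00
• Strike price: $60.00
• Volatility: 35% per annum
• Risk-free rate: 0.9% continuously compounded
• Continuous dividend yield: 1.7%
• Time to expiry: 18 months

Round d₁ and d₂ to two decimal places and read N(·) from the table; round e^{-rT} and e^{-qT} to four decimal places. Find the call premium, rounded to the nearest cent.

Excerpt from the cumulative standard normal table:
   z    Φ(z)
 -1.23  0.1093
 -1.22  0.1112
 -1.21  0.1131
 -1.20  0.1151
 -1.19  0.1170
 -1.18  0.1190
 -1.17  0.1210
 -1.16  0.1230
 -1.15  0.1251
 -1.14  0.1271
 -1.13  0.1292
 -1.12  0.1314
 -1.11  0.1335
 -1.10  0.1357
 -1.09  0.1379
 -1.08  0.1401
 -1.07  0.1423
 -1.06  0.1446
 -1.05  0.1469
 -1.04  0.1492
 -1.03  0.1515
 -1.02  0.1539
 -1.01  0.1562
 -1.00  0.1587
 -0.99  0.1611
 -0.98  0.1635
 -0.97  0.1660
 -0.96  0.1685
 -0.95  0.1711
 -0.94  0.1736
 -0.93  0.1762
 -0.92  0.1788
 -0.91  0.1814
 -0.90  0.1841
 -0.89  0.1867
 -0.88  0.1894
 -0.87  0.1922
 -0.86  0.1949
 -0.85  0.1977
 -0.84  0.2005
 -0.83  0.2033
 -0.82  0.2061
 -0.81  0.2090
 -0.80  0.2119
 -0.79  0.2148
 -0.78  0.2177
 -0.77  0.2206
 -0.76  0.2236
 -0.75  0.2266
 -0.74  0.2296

$1.79

T = 1.5;  σ√T = 0.4287
d₁ = [ln(40/60) + (0.009 − 0.017 + ½·0.35²)·1.5] / (σ√T) = (-0.4055 + 0.0799) / 0.4287 = -0.7596 which rounds to -0.76
d₂ = -0.7596 − 0.4287 = -1.1882 which rounds to -1.19
exp(−qT) = exp(−0.017·1.5) = 0.9748;  exp(−rT) = exp(−0.009·1.5) = 0.9866
N(d₁) = N(-0.76) = 0.2236;  N(d₂) = N(-1.19) = 0.1170
C = 40·0.9748·0.2236 − 60·0.9866·0.1170 = 8.7186 − 6.9259 = 1.7927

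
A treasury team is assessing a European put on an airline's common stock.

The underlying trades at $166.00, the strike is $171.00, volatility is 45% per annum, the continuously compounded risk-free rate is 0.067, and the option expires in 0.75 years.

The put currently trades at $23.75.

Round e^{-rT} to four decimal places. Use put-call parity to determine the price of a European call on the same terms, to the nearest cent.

e^(−rT) = e^(−0.067·0.75) = 0.9510
Put-call parity: C − P = S − K·e^(−rT) = 166 − 171·0.9510 = 166 − 162.6210 = 3.3790
C = P + (C − P) = 23.75 + (3.3790) = 27.1290

$27.13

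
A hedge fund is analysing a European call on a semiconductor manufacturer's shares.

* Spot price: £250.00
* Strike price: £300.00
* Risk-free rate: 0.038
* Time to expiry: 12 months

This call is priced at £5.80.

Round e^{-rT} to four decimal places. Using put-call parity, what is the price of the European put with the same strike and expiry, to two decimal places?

£44.61

exp(−rT) = exp(−0.038·1) = 0.9627
Put-call parity: C − P = S − K·e^(−rT) = 250 − 300·0.9627 = 250 − 288.8100 = -38.8100
P = C − (C − P) = 5.80 − (-38.8100) = 44.6100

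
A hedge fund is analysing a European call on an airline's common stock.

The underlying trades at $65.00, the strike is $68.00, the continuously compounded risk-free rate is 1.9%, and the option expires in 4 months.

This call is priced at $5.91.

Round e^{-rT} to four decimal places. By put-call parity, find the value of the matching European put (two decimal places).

e^(−rT) = e^(−0.019·0.3333) = 0.9937
Put-call parity: C − P = S − K·e^(−rT) = 65 − 68·0.9937 = 65 − 67.5716 = -2.5716
P = C − (C − P) = 5.91 − (-2.5716) = 8.4816

$8.48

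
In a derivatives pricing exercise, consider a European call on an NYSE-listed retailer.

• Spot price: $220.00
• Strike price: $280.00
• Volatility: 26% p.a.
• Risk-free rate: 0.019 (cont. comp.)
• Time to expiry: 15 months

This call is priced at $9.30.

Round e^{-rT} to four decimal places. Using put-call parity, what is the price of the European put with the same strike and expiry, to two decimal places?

$62.72

e^(−rT) = e^(−0.019·1.25) = 0.9765
Put-call parity: C − P = S − K·e^(−rT) = 220 − 280·0.9765 = 220 − 273.4200 = -53.4200
P = C − (C − P) = 9.30 − (-53.4200) = 62.7200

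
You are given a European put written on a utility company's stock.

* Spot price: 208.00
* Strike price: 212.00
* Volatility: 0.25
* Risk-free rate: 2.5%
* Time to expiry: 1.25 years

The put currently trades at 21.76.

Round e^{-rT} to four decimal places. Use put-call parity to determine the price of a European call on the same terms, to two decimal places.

24.29

e^(−rT) = e^(−0.025·1.25) = 0.9692
Put-call parity: C − P = S − K·e^(−rT) = 208 − 212·0.9692 = 208 − 205.4704 = 2.5296
C = P + (C − P) = 21.76 + (2.5296) = 24.2896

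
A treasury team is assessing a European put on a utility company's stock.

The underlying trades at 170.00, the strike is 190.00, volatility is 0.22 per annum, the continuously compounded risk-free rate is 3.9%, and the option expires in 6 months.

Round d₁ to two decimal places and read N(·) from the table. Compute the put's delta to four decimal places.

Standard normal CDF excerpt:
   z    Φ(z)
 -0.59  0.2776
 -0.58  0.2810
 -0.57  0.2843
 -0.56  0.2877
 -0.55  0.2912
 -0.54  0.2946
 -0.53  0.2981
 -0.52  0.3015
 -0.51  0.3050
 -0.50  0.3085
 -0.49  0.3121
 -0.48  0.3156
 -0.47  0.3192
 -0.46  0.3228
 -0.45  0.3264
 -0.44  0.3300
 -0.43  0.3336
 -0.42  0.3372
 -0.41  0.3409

T = 0.5;  σ√T = 0.1556
d₁ = [ln(170/190) + (0.039 + 0.22²/2)·0.5] / 0.1556 = [-0.1112 + 0.0316] / 0.1556 = -0.5119 ≈ -0.51
N(d₁) = N(-0.51) = 0.3050
Δ_put = N(d₁) − 1 = 0.3050 − 1 = -0.6950

-0.6950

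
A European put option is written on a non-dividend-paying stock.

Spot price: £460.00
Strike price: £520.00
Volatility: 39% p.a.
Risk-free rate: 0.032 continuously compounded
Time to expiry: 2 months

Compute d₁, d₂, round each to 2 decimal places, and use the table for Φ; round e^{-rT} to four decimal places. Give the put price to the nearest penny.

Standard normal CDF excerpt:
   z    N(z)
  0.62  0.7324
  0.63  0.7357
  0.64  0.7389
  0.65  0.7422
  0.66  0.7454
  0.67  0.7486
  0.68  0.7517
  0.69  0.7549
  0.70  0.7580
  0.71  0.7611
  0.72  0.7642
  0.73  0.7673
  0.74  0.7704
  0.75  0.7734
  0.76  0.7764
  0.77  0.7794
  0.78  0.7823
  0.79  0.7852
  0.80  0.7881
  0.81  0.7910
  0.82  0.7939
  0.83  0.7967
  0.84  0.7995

£67.76

T = 0.1667;  σ√T = 0.1592
d₁ = [ln(460/520) + (0.032 + ½·0.39²)·0.1667] / (σ√T) = (-0.1226 + 0.0180) / 0.1592 = -0.6569 which rounds to -0.66
d₂ = -0.6569 − 0.1592 = -0.8161 which rounds to -0.82
e^(−rT) = e^(−0.032·0.1667) = 0.9947
P = 520·0.9947·N(0.82) − 460·N(0.66) = 520·0.9947·0.7939 − 460·0.7454 = 410.6400 − 342.8840 = 67.7560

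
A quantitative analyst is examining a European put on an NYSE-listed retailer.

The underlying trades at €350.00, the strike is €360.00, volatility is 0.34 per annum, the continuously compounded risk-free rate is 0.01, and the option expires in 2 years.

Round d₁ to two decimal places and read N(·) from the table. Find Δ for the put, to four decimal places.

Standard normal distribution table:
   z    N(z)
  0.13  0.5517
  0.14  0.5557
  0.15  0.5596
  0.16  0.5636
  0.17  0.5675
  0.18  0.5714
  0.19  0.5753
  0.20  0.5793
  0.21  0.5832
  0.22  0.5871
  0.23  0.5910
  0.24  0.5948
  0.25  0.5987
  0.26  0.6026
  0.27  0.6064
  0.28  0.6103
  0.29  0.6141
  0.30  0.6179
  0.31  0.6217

-0.4129

σ√T = 0.34 × 1.4142 = 0.4808
d₁ = [ln(350/360) + (0.01 + 0.34²/2)·2] / 0.4808 = [-0.0282 + 0.1356] / 0.4808 = 0.2234 ≈ 0.22
N(d₁) = N(0.22) = 0.5871
Δ_put = N(d₁) − 1 = 0.5871 − 1 = -0.4129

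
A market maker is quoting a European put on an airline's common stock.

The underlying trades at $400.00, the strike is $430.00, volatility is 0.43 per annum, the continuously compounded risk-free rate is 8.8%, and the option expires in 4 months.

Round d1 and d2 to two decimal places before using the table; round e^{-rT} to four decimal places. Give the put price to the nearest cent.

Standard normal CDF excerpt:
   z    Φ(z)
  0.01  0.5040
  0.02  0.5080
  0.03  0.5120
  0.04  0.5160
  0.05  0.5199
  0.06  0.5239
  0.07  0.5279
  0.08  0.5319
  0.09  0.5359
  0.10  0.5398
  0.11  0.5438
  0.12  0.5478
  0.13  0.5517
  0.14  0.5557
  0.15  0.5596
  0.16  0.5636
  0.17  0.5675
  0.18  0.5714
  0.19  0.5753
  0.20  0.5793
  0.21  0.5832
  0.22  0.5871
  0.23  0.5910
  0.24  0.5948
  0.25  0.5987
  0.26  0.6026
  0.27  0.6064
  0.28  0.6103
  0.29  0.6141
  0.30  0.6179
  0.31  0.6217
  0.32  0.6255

σ√T = 0.43 × 0.5774 = 0.2483
d₁ = [ln(400/430) + (0.088 + 0.43²/2)·0.3333] / 0.2483 = [-0.0723 + 0.0601] / 0.2483 = -0.0490 → -0.05
d₂ = d₁ − σ√T = -0.0490 − 0.2483 = -0.2973 → -0.30
e^(−rT) = e^(−0.088·0.3333) = 0.9711
N(−d₂) = N(0.30) = 0.6179;  N(−d₁) = N(0.05) = 0.5199
P = 430·0.9711·0.6179 − 400·0.5199 = 258.0184 − 207.9600 = 50.0584

$50.06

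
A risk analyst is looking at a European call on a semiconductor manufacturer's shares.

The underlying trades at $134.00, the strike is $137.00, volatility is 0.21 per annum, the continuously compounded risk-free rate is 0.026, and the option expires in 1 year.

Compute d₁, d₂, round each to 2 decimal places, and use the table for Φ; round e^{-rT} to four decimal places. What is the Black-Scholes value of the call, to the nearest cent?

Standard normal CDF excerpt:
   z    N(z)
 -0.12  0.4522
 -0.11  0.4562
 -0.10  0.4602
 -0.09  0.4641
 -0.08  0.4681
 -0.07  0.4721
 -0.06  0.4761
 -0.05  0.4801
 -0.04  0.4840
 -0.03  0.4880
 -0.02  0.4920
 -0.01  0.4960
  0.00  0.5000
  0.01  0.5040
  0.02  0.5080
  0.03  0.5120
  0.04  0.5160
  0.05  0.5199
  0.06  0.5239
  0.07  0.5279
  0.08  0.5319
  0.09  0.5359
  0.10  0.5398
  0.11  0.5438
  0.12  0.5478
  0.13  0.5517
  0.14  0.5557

σ√T = 0.21 × 1.0000 = 0.2100
ln(S/K) + (r + σ²/2)T = ln(134/137) + (0.026 + 0.21²/2)·1 = -0.0221 + 0.0480 = 0.0259
d₁ = 0.0259 / 0.2100 = 0.1234 → 0.12
d₂ = d₁ − σ√T = 0.1234 − 0.2100 = -0.0866 → -0.09
e^(−rT) = e^(−0.026·1) = 0.9743
N(d₁) = N(0.12) = 0.5478;  N(d₂) = N(-0.09) = 0.4641
C = 134·0.5478 − 137·0.9743·0.4641 = 73.4052 − 61.9477 = 11.4575

$11.46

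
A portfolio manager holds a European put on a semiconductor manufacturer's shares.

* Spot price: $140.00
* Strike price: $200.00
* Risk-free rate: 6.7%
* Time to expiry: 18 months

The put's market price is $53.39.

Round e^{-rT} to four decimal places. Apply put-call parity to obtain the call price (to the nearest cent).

$12.51

exp(−rT) = exp(−0.067·1.5) = 0.9044
Put-call parity: C − P = S − K·e^(−rT) = 140 − 200·0.9044 = 140 − 180.8800 = -40.8800
C = P + (C − P) = 53.39 + (-40.8800) = 12.5100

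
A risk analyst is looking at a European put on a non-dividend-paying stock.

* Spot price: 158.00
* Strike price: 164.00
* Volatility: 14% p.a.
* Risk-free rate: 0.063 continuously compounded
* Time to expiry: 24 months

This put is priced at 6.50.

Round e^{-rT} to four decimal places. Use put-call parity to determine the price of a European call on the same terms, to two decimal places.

exp(−rT) = exp(−0.063·2) = 0.8816
Put-call parity: C − P = S − K·e^(−rT) = 158 − 164·0.8816 = 158 − 144.5824 = 13.4176
C = P + (C − P) = 6.50 + (13.4176) = 19.9176

19.92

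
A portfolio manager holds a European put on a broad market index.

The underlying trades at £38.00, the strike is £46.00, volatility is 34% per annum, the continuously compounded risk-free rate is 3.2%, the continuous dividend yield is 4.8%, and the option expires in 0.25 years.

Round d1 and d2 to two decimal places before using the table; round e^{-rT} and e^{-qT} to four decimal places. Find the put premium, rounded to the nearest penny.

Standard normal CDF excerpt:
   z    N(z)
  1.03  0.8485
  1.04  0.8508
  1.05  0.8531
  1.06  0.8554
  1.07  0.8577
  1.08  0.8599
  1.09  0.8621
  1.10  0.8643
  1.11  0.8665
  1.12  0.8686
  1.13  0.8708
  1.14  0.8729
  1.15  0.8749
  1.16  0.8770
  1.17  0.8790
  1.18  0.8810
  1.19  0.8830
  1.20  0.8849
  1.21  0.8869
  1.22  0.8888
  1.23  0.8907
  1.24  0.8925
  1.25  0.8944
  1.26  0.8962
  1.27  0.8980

σ√T = 0.34 × 0.5000 = 0.1700
d₁ = [ln(38/46) + (0.032 − 0.048 + 0.34²/2)·0.25] / 0.1700 = [-0.1911 + 0.0105] / 0.1700 = -1.0624 ⇒ -1.06
d₂ = d₁ − σ√T = -1.0624 − 0.1700 = -1.2324 ⇒ -1.23
exp(−qT) = exp(−0.048·0.25) = 0.9881;  exp(−rT) = exp(−0.032·0.25) = 0.9920
P = 46·0.9920·N(1.23) − 38·0.9881·N(1.06) = 46·0.9920·0.8907 − 38·0.9881·0.8554 = 40.6444 − 32.1184 = 8.5260

£8.53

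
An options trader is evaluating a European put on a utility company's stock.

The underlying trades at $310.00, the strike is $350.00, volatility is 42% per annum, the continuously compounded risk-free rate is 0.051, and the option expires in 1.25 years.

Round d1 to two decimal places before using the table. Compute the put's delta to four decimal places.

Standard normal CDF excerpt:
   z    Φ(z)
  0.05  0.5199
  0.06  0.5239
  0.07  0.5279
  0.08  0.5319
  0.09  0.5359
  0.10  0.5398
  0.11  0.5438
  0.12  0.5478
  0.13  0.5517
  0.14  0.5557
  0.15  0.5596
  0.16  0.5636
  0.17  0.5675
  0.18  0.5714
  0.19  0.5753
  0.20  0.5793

σ√T = 0.42·√1.25 = 0.4696
d₁ = [ln(310/350) + (0.051 + 0.42²/2)·1.25] / 0.4696 = [-0.1214 + 0.1740] / 0.4696 = 0.1121 → 0.11
N(d₁) = N(0.11) = 0.5438
Δ_put = N(d₁) − 1 = 0.5438 − 1 = -0.4562

-0.4562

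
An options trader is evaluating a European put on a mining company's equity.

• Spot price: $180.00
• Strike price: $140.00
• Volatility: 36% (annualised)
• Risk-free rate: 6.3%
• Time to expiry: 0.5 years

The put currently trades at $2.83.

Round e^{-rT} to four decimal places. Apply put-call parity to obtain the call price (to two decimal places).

$47.17

exp(−rT) = exp(−0.063·0.5) = 0.9690
Put-call parity: C − P = S − K·e^(−rT) = 180 − 140·0.9690 = 180 − 135.6600 = 44.3400
C = P + (C − P) = 2.83 + (44.3400) = 47.1700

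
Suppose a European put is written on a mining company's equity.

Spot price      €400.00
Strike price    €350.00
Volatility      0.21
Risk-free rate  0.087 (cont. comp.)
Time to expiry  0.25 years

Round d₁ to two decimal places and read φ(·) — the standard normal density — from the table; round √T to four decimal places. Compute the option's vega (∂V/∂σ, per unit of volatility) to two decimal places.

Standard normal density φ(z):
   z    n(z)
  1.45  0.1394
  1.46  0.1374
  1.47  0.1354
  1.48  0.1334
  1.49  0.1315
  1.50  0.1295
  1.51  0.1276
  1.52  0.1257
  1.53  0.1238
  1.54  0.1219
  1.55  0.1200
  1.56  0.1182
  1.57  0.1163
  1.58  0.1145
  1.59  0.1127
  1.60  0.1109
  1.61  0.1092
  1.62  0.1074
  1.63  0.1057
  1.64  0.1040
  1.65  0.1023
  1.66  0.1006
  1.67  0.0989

24.76

σ√T = 0.21 × 0.5000 = 0.1050
d₁ = [ln(400/350) + (0.087 + 0.21²/2)·0.25] / 0.1050 = [0.1335 + 0.0273] / 0.1050 = 1.5314 → 1.53
√T = √0.25 = 0.5000
φ(d₁) = φ(1.53) = 0.1238
vega = S·φ(d₁)·√T = 400·0.1238·0.5000 = 24.7600
(The call has the same vega.)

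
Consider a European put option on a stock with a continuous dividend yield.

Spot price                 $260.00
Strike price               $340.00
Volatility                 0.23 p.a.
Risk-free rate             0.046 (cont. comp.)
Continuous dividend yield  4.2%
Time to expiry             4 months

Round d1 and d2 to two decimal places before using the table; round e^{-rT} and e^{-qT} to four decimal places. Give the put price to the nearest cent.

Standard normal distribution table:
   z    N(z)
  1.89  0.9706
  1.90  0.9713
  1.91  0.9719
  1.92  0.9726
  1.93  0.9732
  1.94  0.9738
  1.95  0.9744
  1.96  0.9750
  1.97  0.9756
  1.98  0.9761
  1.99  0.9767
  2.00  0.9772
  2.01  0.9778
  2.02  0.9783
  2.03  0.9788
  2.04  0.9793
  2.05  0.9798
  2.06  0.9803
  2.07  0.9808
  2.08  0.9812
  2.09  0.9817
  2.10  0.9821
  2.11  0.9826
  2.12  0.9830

σ√T = 0.23 × 0.5774 = 0.1328
d₁ = [ln(260/340) + (0.046 − 0.042 + ½·0.23²)·0.3333] / (σ√T) = (-0.2683 + 0.0101) / 0.1328 = -1.9438 → -1.94
d₂ = -1.9438 − 0.1328 = -2.0766 → -2.08
exp(−qT) = exp(−0.042·0.3333) = 0.9861;  exp(−rT) = exp(−0.046·0.3333) = 0.9848
P = 340·0.9848·N(2.08) − 260·0.9861·N(1.94) = 340·0.9848·0.9812 − 260·0.9861·0.9738 = 328.5372 − 249.6687 = 78.8685

$78.87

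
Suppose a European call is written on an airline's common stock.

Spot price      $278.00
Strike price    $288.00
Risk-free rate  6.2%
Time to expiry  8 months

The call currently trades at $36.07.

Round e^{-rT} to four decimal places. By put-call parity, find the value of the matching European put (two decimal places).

exp(−rT) = exp(−0.062·0.6667) = 0.9595
Put-call parity: C − P = S − K·e^(−rT) = 278 − 288·0.9595 = 278 − 276.3360 = 1.6640
P = C − (C − P) = 36.07 − (1.6640) = 34.4060

$34.41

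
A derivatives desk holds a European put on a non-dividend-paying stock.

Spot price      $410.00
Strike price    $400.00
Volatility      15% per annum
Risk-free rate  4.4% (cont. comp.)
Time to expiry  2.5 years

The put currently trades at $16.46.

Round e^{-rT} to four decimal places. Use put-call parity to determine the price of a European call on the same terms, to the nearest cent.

e^(−rT) = e^(−0.044·2.5) = 0.8958
Put-call parity: C − P = S − K·e^(−rT) = 410 − 400·0.8958 = 410 − 358.3200 = 51.6800
C = P + (C − P) = 16.46 + (51.6800) = 68.1400

$68.14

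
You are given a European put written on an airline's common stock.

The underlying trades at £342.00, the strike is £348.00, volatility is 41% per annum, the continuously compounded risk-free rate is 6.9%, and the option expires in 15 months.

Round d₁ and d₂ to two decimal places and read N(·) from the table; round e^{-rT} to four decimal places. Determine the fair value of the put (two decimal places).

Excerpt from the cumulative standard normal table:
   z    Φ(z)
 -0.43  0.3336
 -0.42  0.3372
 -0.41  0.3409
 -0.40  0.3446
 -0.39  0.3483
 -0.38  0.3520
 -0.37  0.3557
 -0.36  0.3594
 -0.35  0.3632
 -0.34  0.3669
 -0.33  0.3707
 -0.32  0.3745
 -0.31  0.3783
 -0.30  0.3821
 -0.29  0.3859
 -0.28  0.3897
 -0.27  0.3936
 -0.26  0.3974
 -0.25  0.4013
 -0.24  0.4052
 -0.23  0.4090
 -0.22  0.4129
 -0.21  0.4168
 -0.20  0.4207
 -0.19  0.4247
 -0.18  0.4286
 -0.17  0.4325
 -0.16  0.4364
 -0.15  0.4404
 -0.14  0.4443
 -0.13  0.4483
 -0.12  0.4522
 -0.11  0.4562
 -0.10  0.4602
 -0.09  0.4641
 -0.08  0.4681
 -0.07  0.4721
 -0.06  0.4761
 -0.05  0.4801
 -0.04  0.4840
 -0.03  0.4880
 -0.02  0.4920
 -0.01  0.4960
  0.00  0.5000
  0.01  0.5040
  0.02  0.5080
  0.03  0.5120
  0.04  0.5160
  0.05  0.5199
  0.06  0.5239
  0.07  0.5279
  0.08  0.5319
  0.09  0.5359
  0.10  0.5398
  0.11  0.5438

σ√T = 0.41·√1.25 = 0.4584
d₁ = [ln(342/348) + (0.069 + ½·0.41²)·1.25] / (σ√T) = (-0.0174 + 0.1913) / 0.4584 = 0.3794 which rounds to 0.38
d₂ = 0.3794 − 0.4584 = -0.0790 which rounds to -0.08
e^(−rT) = e^(−0.069·1.25) = 0.9174
N(−d₂) = N(0.08) = 0.5319;  N(−d₁) = N(-0.38) = 0.3520
P = 348·0.9174·0.5319 − 342·0.3520 = 169.8118 − 120.3840 = 49.4278

£49.43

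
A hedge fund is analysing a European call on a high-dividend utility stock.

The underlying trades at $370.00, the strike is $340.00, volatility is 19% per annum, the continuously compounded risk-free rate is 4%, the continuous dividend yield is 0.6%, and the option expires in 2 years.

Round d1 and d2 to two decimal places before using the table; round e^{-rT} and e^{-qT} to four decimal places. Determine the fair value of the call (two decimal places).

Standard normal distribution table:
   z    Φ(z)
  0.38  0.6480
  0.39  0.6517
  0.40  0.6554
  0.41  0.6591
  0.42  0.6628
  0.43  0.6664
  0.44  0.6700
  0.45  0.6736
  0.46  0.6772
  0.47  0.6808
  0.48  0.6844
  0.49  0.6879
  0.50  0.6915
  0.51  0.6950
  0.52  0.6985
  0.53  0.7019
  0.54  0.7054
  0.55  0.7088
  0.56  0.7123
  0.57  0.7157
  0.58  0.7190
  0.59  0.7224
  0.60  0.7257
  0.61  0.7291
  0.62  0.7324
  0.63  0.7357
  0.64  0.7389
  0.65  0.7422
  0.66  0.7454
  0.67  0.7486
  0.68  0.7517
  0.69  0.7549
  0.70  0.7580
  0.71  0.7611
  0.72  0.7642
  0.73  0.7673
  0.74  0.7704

σ√T = 0.19·√2 = 0.2687
d₁ = [ln(370/340) + (0.04 − 0.006 + ½·0.19²)·2] / (σ√T) = (0.0846 + 0.1041) / 0.2687 = 0.7021 which rounds to 0.70
d₂ = 0.7021 − 0.2687 = 0.4334 which rounds to 0.43
exp(−qT) = exp(−0.006·2) = 0.9881;  exp(−rT) = exp(−0.04·2) = 0.9231
N(d₁) = N(0.70) = 0.7580;  N(d₂) = N(0.43) = 0.6664
C = 370·0.9881·0.7580 − 340·0.9231·0.6664 = 277.1225 − 209.1523 = 67.9702

$67.97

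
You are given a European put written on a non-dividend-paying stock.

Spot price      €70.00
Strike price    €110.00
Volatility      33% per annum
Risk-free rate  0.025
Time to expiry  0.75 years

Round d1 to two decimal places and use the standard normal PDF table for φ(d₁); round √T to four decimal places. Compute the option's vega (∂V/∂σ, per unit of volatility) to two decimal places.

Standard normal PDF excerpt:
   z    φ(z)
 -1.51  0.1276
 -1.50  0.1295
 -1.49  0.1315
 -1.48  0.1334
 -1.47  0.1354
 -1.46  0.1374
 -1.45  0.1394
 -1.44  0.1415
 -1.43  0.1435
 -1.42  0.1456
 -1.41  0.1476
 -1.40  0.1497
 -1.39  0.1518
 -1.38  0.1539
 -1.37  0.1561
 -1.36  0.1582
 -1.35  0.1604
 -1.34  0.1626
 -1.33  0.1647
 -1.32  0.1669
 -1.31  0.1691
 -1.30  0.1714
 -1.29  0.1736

σ√T = 0.33·√0.75 = 0.2858
d₁ = [ln(70/110) + (0.025 + ½·0.33²)·0.75] / (σ√T) = (-0.4520 + 0.0596) / 0.2858 = -1.3730 → -1.37
√T = √0.75 = 0.8660
φ(d₁) = φ(-1.37) = 0.1561
vega = S·φ(d₁)·√T = 70·0.1561·0.8660 = 9.4628

9.46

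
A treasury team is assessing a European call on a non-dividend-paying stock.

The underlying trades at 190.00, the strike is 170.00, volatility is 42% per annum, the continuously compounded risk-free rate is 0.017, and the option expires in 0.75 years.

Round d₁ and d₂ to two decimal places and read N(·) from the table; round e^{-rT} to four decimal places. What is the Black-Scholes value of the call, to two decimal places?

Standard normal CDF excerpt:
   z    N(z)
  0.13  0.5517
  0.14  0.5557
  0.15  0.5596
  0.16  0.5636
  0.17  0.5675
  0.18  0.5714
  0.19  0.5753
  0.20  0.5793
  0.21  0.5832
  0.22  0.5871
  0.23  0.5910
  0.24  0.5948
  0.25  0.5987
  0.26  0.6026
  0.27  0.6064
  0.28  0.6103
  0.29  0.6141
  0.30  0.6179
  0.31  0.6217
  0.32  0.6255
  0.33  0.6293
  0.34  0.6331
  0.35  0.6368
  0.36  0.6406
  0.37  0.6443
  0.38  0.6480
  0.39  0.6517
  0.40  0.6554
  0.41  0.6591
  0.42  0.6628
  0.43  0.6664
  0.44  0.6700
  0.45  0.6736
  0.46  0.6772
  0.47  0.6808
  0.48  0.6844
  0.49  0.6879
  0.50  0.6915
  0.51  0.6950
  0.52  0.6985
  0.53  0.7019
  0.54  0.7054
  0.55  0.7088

σ√T = 0.42 × 0.8660 = 0.3637
ln(S/K) + (r + σ²/2)T = ln(190/170) + (0.017 + 0.42²/2)·0.75 = 0.1112 + 0.0789 = 0.1901
d₁ = 0.1901 / 0.3637 = 0.5227 ≈ 0.52
d₂ = d₁ − σ√T = 0.5227 − 0.3637 = 0.1590 ≈ 0.16
e^(−rT) = e^(−0.017·0.75) = 0.9873
N(d₁) = N(0.52) = 0.6985;  N(d₂) = N(0.16) = 0.5636
C = 190·0.6985 − 170·0.9873·0.5636 = 132.7150 − 94.5952 = 38.1198

38.12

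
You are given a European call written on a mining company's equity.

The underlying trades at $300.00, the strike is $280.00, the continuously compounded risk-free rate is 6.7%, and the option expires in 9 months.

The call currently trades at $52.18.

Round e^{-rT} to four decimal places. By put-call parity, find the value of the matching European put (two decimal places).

$18.46

e^(−rT) = e^(−0.067·0.75) = 0.9510
Put-call parity: C − P = S − K·e^(−rT) = 300 − 280·0.9510 = 300 − 266.2800 = 33.7200
P = C − (C − P) = 52.18 − (33.7200) = 18.4600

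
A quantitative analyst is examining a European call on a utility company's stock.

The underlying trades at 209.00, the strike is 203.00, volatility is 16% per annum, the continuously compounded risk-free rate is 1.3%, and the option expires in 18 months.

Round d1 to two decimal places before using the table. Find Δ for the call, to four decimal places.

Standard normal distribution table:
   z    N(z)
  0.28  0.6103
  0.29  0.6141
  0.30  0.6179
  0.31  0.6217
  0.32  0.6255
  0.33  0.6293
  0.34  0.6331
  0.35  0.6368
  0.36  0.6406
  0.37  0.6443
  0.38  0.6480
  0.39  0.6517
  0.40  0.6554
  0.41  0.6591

0.6368

σ√T = 0.16 × 1.2247 = 0.1960
ln(S/K) + (r + σ²/2)T = ln(209/203) + (0.013 + 0.16²/2)·1.5 = 0.0291 + 0.0387 = 0.0678
d₁ = 0.0678 / 0.1960 = 0.3461 which rounds to 0.35
N(d₁) = N(0.35) = 0.6368
Δ_call = N(d₁) = 0.6368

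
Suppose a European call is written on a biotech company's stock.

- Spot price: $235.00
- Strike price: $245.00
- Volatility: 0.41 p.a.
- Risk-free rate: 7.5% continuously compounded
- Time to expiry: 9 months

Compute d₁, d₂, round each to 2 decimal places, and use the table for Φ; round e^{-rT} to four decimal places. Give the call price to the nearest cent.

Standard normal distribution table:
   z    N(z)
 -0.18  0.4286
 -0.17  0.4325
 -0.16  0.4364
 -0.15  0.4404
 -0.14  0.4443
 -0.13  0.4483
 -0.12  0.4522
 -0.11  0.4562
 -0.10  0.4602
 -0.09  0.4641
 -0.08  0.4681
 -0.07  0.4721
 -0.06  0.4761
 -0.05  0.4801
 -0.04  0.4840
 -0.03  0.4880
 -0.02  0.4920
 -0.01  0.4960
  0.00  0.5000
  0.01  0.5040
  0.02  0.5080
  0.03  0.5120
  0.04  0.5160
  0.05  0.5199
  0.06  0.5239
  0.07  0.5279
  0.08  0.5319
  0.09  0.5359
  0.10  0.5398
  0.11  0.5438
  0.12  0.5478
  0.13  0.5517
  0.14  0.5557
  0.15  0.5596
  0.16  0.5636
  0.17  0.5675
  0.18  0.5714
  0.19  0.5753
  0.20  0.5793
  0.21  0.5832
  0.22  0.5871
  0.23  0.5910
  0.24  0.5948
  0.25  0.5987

$35.07

σ√T = 0.41·√0.75 = 0.3551
d₁ = [ln(235/245) + (0.075 + 0.41²/2)·0.75] / 0.3551 = [-0.0417 + 0.1193] / 0.3551 = 0.2186 which rounds to 0.22
d₂ = d₁ − σ√T = 0.2186 − 0.3551 = -0.1365 which rounds to -0.14
e^(−rT) = e^(−0.075·0.75) = 0.9453
C = 235·N(0.22) − 245·0.9453·N(-0.14) = 235·0.5871 − 245·0.9453·0.4443 = 137.9685 − 102.8992 = 35.0693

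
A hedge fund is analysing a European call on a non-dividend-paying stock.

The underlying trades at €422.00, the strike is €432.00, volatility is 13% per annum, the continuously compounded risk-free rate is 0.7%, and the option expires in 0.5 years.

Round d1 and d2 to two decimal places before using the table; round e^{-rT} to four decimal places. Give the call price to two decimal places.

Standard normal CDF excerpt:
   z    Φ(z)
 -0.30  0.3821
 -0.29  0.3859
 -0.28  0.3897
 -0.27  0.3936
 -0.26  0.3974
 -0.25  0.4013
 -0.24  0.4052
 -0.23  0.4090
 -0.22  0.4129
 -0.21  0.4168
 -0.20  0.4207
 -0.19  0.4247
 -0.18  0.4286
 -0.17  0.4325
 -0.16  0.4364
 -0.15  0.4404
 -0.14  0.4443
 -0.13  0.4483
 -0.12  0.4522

€11.44

T = 0.5;  σ√T = 0.0919
d₁ = [ln(422/432) + (0.007 + ½·0.13²)·0.5] / (σ√T) = (-0.0234 + 0.0077) / 0.0919 = -0.1707 → -0.17
d₂ = -0.1707 − 0.0919 = -0.2627 → -0.26
e^(−rT) = e^(−0.007·0.5) = 0.9965
C = 422·N(-0.17) − 432·0.9965·N(-0.26) = 422·0.4325 − 432·0.9965·0.3974 = 182.5150 − 171.0759 = 11.4391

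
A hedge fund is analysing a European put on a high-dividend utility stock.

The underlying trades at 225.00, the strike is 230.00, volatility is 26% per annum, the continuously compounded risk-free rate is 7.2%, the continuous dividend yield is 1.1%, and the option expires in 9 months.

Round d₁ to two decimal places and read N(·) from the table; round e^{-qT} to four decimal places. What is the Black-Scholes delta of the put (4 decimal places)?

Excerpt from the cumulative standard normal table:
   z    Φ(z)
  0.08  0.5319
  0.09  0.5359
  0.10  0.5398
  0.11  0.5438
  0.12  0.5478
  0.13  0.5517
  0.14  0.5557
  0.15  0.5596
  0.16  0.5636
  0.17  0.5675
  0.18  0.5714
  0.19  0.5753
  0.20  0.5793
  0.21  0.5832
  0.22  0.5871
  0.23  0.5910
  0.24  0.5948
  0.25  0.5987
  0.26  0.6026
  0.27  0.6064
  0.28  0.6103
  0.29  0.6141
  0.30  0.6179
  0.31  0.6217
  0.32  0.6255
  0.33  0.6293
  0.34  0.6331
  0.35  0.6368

-0.4095

σ√T = 0.26 × 0.8660 = 0.2252
d₁ = [ln(225/230) + (0.072 − 0.011 + 0.26²/2)·0.75] / 0.2252 = [-0.0220 + 0.0711] / 0.2252 = 0.2182 → 0.22
N(d₁) = N(0.22) = 0.5871
Δ_put = exp(−qT)·(N(d₁) − 1) = 0.9918·(0.5871 − 1) = -0.4095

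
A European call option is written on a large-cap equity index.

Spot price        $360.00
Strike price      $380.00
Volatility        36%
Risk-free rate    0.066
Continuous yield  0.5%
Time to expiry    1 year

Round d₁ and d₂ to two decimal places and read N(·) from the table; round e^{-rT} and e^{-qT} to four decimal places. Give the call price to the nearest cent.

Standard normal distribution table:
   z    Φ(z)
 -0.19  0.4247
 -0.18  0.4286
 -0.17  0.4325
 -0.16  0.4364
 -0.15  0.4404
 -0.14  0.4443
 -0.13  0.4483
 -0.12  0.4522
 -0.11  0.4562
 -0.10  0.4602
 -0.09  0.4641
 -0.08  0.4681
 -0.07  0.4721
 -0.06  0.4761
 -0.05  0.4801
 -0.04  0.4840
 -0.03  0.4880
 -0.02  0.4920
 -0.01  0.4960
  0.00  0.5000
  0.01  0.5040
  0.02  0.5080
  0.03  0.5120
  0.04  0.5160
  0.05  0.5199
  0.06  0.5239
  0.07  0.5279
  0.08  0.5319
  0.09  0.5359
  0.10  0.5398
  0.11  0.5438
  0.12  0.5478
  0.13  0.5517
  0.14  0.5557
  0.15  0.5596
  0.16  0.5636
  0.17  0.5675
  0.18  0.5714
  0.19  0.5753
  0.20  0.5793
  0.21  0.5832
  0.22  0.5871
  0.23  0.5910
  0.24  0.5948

σ√T = 0.36 × 1.0000 = 0.3600
d₁ = [ln(360/380) + (0.066 − 0.005 + 0.36²/2)·1] / 0.3600 = [-0.0541 + 0.1258] / 0.3600 = 0.1993 ⇒ 0.20
d₂ = d₁ − σ√T = 0.1993 − 0.3600 = -0.1607 ⇒ -0.16
e^(−qT) = e^(−0.005·1) = 0.9950;  e^(−rT) = e^(−0.066·1) = 0.9361
N(d₁) = N(0.20) = 0.5793;  N(d₂) = N(-0.16) = 0.4364
C = 360·0.9950·0.5793 − 380·0.9361·0.4364 = 207.5053 − 155.2353 = 52.2699

$52.27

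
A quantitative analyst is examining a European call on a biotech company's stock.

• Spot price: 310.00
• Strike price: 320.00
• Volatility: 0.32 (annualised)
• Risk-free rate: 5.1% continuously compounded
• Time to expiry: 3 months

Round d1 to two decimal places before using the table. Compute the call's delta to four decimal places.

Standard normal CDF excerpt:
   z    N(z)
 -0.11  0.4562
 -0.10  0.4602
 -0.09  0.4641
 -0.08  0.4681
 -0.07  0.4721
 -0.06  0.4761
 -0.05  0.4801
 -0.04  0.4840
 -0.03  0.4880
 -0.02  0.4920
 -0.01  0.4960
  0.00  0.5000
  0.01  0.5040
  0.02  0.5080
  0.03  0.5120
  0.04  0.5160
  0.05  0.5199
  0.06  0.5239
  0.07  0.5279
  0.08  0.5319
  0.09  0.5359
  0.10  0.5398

σ√T = 0.32·√0.25 = 0.1600
d₁ = [ln(310/320) + (0.051 + 0.32²/2)·0.25] / 0.1600 = [-0.0317 + 0.0255] / 0.1600 = -0.0387 ⇒ -0.04
N(d₁) = N(-0.04) = 0.4840
Δ_call = N(d₁) = 0.4840

0.4840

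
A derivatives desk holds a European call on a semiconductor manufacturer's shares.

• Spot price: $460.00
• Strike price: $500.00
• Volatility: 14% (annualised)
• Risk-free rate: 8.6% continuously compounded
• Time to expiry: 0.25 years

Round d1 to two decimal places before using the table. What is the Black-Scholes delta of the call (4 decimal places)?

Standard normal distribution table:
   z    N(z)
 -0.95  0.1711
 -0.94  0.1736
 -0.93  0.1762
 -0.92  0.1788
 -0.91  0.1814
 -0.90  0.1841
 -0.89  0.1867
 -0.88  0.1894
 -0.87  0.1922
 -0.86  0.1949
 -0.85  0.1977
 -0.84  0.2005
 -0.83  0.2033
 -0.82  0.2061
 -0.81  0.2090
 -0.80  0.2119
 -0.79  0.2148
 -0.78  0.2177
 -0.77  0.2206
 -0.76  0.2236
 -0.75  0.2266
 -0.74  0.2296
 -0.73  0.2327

σ√T = 0.14·√0.25 = 0.0700
d₁ = [ln(460/500) + (0.086 + ½·0.14²)·0.25] / (σ√T) = (-0.0834 + 0.0239) / 0.0700 = -0.8490 which rounds to -0.85
N(d₁) = N(-0.85) = 0.1977
Δ_call = N(d₁) = 0.1977

0.1977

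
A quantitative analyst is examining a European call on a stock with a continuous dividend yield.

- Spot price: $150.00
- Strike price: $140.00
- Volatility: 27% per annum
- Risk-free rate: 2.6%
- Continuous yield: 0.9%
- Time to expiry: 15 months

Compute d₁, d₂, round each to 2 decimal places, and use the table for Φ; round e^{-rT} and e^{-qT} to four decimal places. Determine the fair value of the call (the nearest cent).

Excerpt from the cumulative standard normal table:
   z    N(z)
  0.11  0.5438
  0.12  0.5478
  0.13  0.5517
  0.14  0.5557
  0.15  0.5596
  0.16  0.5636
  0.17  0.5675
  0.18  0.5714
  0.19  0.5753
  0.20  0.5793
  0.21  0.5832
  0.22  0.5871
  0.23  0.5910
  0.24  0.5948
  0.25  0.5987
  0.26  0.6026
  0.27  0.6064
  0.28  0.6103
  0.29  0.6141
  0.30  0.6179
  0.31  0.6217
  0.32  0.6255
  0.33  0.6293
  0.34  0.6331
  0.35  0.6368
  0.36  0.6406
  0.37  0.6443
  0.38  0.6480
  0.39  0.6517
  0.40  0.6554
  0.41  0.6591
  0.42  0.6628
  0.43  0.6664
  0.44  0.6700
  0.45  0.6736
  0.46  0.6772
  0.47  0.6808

$24.07

σ√T = 0.27 × 1.1180 = 0.3019
d₁ = [ln(150/140) + (0.026 − 0.009 + 0.27²/2)·1.25] / 0.3019 = [0.0690 + 0.0668] / 0.3019 = 0.4499 ⇒ 0.45
d₂ = d₁ − σ√T = 0.4499 − 0.3019 = 0.1480 ⇒ 0.15
e^(−qT) = e^(−0.009·1.25) = 0.9888;  e^(−rT) = e^(−0.026·1.25) = 0.9680
N(d₁) = N(0.45) = 0.6736;  N(d₂) = N(0.15) = 0.5596
C = 150·0.9888·0.6736 − 140·0.9680·0.5596 = 99.9084 − 75.8370 = 24.0714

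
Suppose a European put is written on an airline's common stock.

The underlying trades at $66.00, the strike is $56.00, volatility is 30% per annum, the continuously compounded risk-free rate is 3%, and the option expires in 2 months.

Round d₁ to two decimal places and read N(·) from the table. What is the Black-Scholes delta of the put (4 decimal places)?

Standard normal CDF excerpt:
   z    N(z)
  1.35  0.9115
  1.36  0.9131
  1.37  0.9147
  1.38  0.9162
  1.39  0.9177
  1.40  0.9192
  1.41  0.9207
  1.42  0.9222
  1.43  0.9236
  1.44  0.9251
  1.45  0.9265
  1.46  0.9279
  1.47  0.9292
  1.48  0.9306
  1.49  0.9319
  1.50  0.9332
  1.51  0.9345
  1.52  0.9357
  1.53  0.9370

σ√T = 0.3 × 0.4082 = 0.1225
ln(S/K) + (r + σ²/2)T = ln(66/56) + (0.03 + 0.3²/2)·0.1667 = 0.1643 + 0.0125 = 0.1768
d₁ = 0.1768 / 0.1225 = 1.4436 → 1.44
N(d₁) = N(1.44) = 0.9251
Δ_put = N(d₁) − 1 = 0.9251 − 1 = -0.0749

-0.0749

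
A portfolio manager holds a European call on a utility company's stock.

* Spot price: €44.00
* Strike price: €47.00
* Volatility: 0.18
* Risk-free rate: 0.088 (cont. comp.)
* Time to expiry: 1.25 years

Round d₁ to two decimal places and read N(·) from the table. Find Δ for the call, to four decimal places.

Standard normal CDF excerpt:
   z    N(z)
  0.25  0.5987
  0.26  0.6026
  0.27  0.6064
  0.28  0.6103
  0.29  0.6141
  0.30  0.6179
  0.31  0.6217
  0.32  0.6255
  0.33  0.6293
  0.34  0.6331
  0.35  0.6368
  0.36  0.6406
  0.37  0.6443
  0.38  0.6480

T = 1.25;  σ√T = 0.2012
d₁ = [ln(44/47) + (0.088 + ½·0.18²)·1.25] / (σ√T) = (-0.0660 + 0.1302) / 0.2012 = 0.3195 which rounds to 0.32
N(d₁) = N(0.32) = 0.6255
Δ_call = N(d₁) = 0.6255

0.6255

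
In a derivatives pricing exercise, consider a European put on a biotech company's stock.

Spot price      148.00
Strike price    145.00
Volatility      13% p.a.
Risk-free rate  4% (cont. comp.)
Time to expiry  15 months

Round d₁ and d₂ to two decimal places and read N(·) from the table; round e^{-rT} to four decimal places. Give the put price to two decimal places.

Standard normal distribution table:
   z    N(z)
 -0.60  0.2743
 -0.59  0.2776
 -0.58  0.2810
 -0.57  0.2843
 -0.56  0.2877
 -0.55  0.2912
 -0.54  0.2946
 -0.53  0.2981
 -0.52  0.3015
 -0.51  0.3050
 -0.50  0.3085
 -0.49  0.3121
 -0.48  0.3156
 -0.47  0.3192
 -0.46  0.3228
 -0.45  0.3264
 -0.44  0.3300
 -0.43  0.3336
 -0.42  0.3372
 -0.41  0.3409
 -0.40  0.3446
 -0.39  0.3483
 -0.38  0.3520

T = 1.25;  σ√T = 0.1453
ln(S/K) + (r + σ²/2)T = ln(148/145) + (0.04 + 0.13²/2)·1.25 = 0.0205 + 0.0606 = 0.0810
d₁ = 0.0810 / 0.1453 = 0.5576 ⇒ 0.56
d₂ = d₁ − σ√T = 0.5576 − 0.1453 = 0.4122 ⇒ 0.41
exp(−rT) = exp(−0.04·1.25) = 0.9512
P = 145·0.9512·N(-0.41) − 148·N(-0.56) = 145·0.9512·0.3409 − 148·0.2877 = 47.0183 − 42.5796 = 4.4387

4.44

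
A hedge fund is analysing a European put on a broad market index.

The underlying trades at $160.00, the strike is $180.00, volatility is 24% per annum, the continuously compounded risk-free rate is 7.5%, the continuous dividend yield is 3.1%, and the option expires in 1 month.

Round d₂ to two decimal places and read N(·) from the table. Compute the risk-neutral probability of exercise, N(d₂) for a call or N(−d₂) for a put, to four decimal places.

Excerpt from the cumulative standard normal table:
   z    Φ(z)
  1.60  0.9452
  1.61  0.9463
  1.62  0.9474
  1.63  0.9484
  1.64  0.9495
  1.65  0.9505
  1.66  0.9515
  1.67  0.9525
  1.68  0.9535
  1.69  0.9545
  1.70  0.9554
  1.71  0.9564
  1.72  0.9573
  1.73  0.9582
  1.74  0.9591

0.9535

σ√T = 0.24 × 0.2887 = 0.0693
d₁ = [ln(160/180) + (0.075 − 0.031 + 0.24²/2)·0.08333] / 0.0693 = [-0.1178 + 0.0061] / 0.0693 = -1.6125 ≈ -1.61
d₂ = d₁ − σ√T = -1.6125 − 0.0693 = -1.6818 ≈ -1.68
Risk-neutral Pr[S_T < K] = N(−d₂) = N(1.68) = 0.9535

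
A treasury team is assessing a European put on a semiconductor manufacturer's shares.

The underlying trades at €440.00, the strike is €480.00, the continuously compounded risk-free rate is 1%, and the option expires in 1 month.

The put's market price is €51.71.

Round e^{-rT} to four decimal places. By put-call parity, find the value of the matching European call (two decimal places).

e^(−rT) = e^(−0.01·0.08333) = 0.9992
Put-call parity: C − P = S − K·e^(−rT) = 440 − 480·0.9992 = 440 − 479.6160 = -39.6160
C = P + (C − P) = 51.71 + (-39.6160) = 12.0940

€12.09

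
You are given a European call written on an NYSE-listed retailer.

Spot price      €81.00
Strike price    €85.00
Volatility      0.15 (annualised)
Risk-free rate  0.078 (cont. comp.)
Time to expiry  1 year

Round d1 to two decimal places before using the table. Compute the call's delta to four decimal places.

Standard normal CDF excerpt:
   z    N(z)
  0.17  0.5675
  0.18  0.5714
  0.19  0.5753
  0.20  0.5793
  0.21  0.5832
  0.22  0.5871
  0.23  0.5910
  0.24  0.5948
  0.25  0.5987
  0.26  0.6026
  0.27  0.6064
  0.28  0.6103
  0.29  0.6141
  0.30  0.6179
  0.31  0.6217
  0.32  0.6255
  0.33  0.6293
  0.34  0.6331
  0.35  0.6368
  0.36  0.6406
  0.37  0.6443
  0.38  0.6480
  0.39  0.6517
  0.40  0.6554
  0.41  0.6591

0.6064

σ√T = 0.15·√1 = 0.1500
d₁ = [ln(81/85) + (0.078 + 0.15²/2)·1] / 0.1500 = [-0.0482 + 0.0892] / 0.1500 = 0.2737 which rounds to 0.27
N(d₁) = N(0.27) = 0.6064
Δ_call = N(d₁) = 0.6064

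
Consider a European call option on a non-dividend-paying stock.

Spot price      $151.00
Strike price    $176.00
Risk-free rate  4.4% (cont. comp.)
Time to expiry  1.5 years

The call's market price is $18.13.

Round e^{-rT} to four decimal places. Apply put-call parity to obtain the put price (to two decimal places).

exp(−rT) = exp(−0.044·1.5) = 0.9361
Put-call parity: C − P = S − K·e^(−rT) = 151 − 176·0.9361 = 151 − 164.7536 = -13.7536
P = C − (C − P) = 18.13 − (-13.7536) = 31.8836

$31.88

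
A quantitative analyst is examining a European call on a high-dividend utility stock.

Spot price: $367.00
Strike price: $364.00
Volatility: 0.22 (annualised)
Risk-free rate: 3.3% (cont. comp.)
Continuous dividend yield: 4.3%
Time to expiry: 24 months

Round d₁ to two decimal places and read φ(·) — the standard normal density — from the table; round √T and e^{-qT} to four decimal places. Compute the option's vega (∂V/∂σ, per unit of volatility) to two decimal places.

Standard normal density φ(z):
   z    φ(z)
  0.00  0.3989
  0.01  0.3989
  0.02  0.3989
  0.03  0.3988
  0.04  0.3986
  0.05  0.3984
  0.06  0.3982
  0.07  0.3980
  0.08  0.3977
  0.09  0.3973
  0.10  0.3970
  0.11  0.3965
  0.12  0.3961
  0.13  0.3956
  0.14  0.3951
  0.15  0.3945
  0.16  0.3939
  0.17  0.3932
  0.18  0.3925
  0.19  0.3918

188.64

T = 2;  σ√T = 0.3111
d₁ = [ln(367/364) + (0.033 − 0.043 + 0.22²/2)·2] / 0.3111 = [0.0082 + 0.0284] / 0.3111 = 0.1177 which rounds to 0.12
√T = √2 = 1.4142
φ(d₁) = φ(0.12) = 0.3961
exp(−qT) = exp(−0.043·2) = 0.9176
vega = S·exp(−qT)·φ(d₁)·√T = 367·0.9176·0.3961·1.4142 = 188.6406
(Vega is the same for a European call and put with the same parameters.)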